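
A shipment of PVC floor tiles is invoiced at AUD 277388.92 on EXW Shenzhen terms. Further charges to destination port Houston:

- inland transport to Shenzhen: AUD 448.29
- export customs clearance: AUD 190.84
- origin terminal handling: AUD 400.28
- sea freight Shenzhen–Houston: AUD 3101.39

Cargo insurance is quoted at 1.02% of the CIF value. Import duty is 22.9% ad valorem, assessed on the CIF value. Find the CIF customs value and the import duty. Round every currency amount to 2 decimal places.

Let C be the CIF value. C = EXW price + pre-shipment costs + freight + 1.02% × C
C − 1.02% × C = 277388.92 + 448.29 + 190.84 + 400.28 + 3101.39
0.9898 × C = 281529.72
C = 281529.72 / 0.9898 = 284430.92
Insurance premium = 1.02% × 284430.92 = 2901.20
Import duty = 284430.92 × 22.9% = 65134.68

CIF value: AUD 284430.92; import duty: AUD 65134.68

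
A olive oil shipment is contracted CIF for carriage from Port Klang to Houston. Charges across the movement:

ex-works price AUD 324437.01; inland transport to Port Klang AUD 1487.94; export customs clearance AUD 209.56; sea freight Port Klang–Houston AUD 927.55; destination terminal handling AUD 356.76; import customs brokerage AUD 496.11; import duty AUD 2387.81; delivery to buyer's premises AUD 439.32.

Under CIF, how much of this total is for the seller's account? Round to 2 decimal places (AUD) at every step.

CIF: the seller pays costs through ocean freight and marine insurance to the destination port.
Seller's account: goods 324437.01 + inland to port 1487.94 + export clearance 209.56 + freight 927.55 = 327062.06
Buyer's account: destination terminal 356.76 + brokerage 496.11 + duty 2387.81 + delivery 439.32 = 3680.00

Seller's account: AUD 327062.06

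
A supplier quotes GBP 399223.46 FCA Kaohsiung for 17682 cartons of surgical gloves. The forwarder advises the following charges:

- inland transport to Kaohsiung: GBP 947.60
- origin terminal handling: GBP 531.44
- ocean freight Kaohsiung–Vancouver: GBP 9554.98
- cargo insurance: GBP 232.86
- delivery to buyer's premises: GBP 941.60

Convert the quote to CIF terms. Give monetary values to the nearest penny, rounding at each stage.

CIF price: GBP 409542.74

Not relevant to the conversion: inland to port — on the seller under both FCA and CIF; already in the FCA price and stays in the CIF price. delivery — on the buyer under both terms; not part of either seller's price.
From FCA to CIF, the seller additionally bears: origin terminal, freight, insurance.
CIF price = 399223.46 + 531.44 + 9554.98 + 232.86 = 409542.74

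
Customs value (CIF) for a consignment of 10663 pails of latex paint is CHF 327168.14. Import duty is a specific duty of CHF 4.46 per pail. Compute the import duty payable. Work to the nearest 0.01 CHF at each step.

Import duty = 10663 × 4.46 = 47556.98

Import duty: CHF 47556.98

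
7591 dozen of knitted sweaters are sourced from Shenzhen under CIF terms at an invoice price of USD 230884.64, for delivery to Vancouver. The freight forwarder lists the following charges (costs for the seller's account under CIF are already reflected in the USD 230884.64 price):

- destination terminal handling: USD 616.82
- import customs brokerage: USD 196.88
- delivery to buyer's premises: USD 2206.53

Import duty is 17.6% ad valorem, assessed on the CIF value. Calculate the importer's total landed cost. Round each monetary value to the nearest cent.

Total landed cost: USD 274540.57

CIF: the seller pays costs through ocean freight and marine insurance to the destination port.
The CIF price already equals the CIF value: 230884.64
Import duty = 230884.64 × 17.6% = 40635.70
Buyer bears: destination terminal 616.82 + brokerage 196.88 + delivery 2206.53 + duty 40635.70 = 43655.93
Landed cost = invoice 230884.64 + 43655.93 = 274540.57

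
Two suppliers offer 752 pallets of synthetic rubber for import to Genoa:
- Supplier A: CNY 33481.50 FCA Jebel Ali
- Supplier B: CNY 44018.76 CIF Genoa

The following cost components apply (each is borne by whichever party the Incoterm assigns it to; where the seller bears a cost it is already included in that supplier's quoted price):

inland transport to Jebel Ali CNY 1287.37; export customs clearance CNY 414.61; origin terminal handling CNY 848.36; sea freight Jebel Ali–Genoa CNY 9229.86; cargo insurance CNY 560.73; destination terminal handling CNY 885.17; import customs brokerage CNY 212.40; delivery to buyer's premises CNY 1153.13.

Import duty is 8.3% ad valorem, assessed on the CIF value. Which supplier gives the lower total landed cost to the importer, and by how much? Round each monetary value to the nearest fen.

Supplier A (FCA):
CIF value = FCA price + origin terminal + freight + insurance = 33481.50 + 848.36 + 9229.86 + 560.73 = 44120.45
Import duty = 44120.45 × 8.3% = 3662.00
Buyer bears (A): 848.36 + 9229.86 + 560.73 + 885.17 + 212.40 + 1153.13 = 12889.65
Landed cost (A) = invoice 33481.50 + 12889.65 + duty 3662.00 = 50033.15
Supplier B (CIF):
The CIF price already equals the CIF value: 44018.76
Import duty = 44018.76 × 8.3% = 3653.56
Buyer bears (B): 885.17 + 212.40 + 1153.13 = 2250.70
Landed cost (B) = invoice 44018.76 + 2250.70 + duty 3653.56 = 49923.02
Difference = |50033.15 − 49923.02| = 110.13

Supplier B is cheaper by CNY 110.13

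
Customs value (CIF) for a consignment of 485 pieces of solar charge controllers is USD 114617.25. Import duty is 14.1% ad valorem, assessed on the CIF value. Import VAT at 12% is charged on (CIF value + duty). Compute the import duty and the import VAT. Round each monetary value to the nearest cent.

Import duty: USD 16161.03; import VAT: USD 15693.39

Import duty = 114617.25 × 14.1% = 16161.03
VAT base = CIF + duty = 114617.25 + 16161.03 = 130778.28
Import VAT = 130778.28 × 12% = 15693.39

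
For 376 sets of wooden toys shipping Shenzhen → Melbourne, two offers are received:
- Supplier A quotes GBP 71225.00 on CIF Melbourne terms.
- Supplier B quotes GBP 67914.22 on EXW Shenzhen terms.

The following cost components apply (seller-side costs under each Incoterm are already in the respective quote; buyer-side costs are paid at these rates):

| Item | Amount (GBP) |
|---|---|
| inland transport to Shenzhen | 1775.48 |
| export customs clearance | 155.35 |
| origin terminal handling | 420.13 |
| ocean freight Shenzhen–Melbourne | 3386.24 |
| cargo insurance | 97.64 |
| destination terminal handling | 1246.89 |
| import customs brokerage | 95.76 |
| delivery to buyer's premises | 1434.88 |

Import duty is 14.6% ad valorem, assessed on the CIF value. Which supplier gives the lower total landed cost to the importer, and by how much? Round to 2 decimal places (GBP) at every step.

Supplier A (CIF):
The CIF price already equals the CIF value: 71225.00
Import duty = 71225.00 × 14.6% = 10398.85
Buyer bears (A): 1246.89 + 95.76 + 1434.88 = 2777.53
Landed cost (A) = invoice 71225.00 + 2777.53 + duty 10398.85 = 84401.38
Supplier B (EXW):
CIF value = EXW price + inland to port + export clearance + origin terminal + freight + insurance = 67914.22 + 1775.48 + 155.35 + 420.13 + 3386.24 + 97.64 = 73749.06
Import duty = 73749.06 × 14.6% = 10767.36
Buyer bears (B): 1775.48 + 155.35 + 420.13 + 3386.24 + 97.64 + 1246.89 + 95.76 + 1434.88 = 8612.37
Landed cost (B) = invoice 67914.22 + 8612.37 + duty 10767.36 = 87293.95
Difference = |84401.38 − 87293.95| = 2892.57

Supplier A is cheaper by GBP 2892.57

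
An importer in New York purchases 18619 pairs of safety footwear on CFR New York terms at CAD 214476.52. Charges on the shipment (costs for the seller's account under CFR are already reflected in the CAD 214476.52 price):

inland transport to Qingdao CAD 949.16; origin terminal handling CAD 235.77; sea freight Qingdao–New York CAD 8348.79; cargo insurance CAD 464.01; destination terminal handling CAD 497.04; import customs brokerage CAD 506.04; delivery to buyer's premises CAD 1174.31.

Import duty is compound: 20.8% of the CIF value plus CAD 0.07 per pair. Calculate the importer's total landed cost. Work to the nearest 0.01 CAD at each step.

CFR: the seller pays costs through ocean freight to the destination port, but not insurance.
Already in the invoice (seller's account under CFR): inland to port, origin terminal, freight — exclude.
CIF value = CFR price + insurance = 214476.52 + 464.01 = 214940.53
Ad valorem component: 214940.53 × 20.8% = 44707.63
Specific component: 18619 × 0.07 = 1303.33
Import duty = 44707.63 + 1303.33 = 46010.96
Buyer bears: insurance 464.01 + destination terminal 497.04 + brokerage 506.04 + delivery 1174.31 + duty 46010.96 = 48652.36
Landed cost = invoice 214476.52 + 48652.36 = 263128.88

Total landed cost: CAD 263128.88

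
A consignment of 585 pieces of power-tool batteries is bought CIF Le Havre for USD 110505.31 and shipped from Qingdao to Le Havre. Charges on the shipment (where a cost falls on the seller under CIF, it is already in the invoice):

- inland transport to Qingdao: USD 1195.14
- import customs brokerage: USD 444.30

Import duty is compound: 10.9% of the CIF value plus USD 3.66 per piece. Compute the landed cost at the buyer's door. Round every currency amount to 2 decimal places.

Total landed cost: USD 125135.79

CIF: the seller pays costs through ocean freight and marine insurance to the destination port.
Already in the invoice (seller's account under CIF): inland to port — exclude.
The CIF price already equals the CIF value: 110505.31
Ad valorem component: 110505.31 × 10.9% = 12045.08
Specific component: 585 × 3.66 = 2141.10
Import duty = 12045.08 + 2141.10 = 14186.18
Buyer bears: brokerage 444.30 + duty 14186.18 = 14630.48
Landed cost = invoice 110505.31 + 14630.48 = 125135.79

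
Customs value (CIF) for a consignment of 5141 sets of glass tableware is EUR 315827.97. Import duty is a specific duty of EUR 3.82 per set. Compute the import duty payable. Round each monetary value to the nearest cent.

Import duty: EUR 19638.62

Import duty = 5141 × 3.82 = 19638.62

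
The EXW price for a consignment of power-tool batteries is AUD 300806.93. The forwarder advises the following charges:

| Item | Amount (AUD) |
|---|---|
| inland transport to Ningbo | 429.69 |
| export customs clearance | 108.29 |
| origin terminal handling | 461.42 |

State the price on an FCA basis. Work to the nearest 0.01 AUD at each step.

FCA price: AUD 301344.91

Not relevant to the conversion: origin terminal — on the buyer under both terms; not part of either seller's price.
From EXW to FCA, the seller additionally bears: inland to port, export clearance.
FCA price = 300806.93 + 429.69 + 108.29 = 301344.91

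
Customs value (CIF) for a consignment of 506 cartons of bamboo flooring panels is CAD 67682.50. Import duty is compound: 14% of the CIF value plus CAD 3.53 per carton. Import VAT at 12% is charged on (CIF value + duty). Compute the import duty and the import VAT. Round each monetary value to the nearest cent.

Ad valorem component: 67682.50 × 14% = 9475.55
Specific component: 506 × 3.53 = 1786.18
Import duty = 9475.55 + 1786.18 = 11261.73
VAT base = CIF + duty = 67682.50 + 11261.73 = 78944.23
Import VAT = 78944.23 × 12% = 9473.31

Import duty: CAD 11261.73; import VAT: CAD 9473.31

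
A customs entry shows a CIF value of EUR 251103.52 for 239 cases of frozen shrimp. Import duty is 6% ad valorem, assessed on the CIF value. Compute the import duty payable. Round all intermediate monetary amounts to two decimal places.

Import duty: EUR 15066.21

Import duty = 251103.52 × 6% = 15066.21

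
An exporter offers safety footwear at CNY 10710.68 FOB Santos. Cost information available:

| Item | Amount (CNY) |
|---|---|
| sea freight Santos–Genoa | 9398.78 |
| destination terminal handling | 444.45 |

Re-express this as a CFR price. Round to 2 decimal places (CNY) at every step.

Not relevant to the conversion: destination terminal — on the buyer under both terms; not part of either seller's price.
From FOB to CFR, the seller additionally bears: freight.
CFR price = 10710.68 + 9398.78 = 20109.46

CFR price: CNY 20109.46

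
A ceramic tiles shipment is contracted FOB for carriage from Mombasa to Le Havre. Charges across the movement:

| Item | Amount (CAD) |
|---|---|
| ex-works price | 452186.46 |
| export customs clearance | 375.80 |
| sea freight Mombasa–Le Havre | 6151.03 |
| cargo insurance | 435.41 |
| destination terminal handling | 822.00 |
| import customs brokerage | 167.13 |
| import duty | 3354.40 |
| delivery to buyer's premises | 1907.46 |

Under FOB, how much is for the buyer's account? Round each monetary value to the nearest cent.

Buyer's account: CAD 12837.43

FOB: the seller bears costs until goods are on board at the origin port; the buyer bears freight, insurance and all costs thereafter.
Seller's account: goods 452186.46 + export clearance 375.80 = 452562.26
Buyer's account: freight 6151.03 + insurance 435.41 + destination terminal 822.00 + brokerage 167.13 + duty 3354.40 + delivery 1907.46 = 12837.43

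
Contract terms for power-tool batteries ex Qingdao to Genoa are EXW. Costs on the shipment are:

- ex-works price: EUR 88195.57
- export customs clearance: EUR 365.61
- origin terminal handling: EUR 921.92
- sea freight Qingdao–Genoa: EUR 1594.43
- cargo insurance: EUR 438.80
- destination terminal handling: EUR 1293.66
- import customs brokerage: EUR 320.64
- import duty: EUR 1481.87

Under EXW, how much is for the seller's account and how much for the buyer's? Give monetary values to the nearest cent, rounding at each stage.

Seller: EUR 88195.57; buyer: EUR 6416.93

EXW: the seller makes goods available at their premises; the buyer bears all onward costs.
Seller's account: goods 88195.57 = 88195.57
Buyer's account: export clearance 365.61 + origin terminal 921.92 + freight 1594.43 + insurance 438.80 + destination terminal 1293.66 + brokerage 320.64 + duty 1481.87 = 6416.93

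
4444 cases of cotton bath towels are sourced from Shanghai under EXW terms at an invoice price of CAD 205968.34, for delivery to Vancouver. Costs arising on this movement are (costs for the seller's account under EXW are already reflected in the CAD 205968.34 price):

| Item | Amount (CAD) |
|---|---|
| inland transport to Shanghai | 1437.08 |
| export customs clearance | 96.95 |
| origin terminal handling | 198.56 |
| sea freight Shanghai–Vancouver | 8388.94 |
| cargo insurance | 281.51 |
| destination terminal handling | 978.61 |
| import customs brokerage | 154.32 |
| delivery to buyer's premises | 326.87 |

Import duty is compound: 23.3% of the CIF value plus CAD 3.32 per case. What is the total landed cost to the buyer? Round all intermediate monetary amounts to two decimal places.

Total landed cost: CAD 282999.79

EXW: the seller makes goods available at their premises; the buyer bears all onward costs.
CIF value = EXW price + inland to port + export clearance + origin terminal + freight + insurance = 205968.34 + 1437.08 + 96.95 + 198.56 + 8388.94 + 281.51 = 216371.38
Ad valorem component: 216371.38 × 23.3% = 50414.53
Specific component: 4444 × 3.32 = 14754.08
Import duty = 50414.53 + 14754.08 = 65168.61
Buyer bears: inland to port 1437.08 + export clearance 96.95 + origin terminal 198.56 + freight 8388.94 + insurance 281.51 + destination terminal 978.61 + brokerage 154.32 + delivery 326.87 + duty 65168.61 = 77031.45
Landed cost = invoice 205968.34 + 77031.45 = 282999.79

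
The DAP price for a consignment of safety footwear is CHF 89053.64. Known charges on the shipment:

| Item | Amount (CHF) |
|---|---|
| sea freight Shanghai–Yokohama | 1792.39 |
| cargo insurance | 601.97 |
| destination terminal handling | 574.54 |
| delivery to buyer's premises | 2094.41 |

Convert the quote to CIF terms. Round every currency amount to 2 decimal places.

CIF price: CHF 86384.69

Not relevant to the conversion: insurance, freight — on the seller under both DAP and CIF; already in the DAP price and stays in the CIF price.
From DAP to CIF, the seller no longer bears: destination terminal, delivery.
CIF price = 89053.64 − 574.54 − 2094.41 = 86384.69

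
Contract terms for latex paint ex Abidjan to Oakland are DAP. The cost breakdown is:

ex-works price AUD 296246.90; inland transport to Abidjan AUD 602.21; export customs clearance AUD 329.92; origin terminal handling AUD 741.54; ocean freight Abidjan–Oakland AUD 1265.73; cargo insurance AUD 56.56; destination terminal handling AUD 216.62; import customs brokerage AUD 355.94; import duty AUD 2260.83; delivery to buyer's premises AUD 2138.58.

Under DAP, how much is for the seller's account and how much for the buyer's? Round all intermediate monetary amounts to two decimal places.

Seller: AUD 301598.06; buyer: AUD 2616.77

DAP: the seller bears all costs to the named destination except import duty and clearance.
Seller's account: goods 296246.90 + inland to port 602.21 + export clearance 329.92 + origin terminal 741.54 + freight 1265.73 + insurance 56.56 + destination terminal 216.62 + delivery 2138.58 = 301598.06
Buyer's account: brokerage 355.94 + duty 2260.83 = 2616.77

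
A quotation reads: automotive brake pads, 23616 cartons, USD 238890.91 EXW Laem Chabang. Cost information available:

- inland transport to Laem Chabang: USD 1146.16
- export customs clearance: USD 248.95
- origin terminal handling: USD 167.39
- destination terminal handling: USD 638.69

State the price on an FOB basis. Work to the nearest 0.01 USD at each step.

Not relevant to the conversion: destination terminal — on the buyer under both terms; not part of either seller's price.
From EXW to FOB, the seller additionally bears: inland to port, export clearance, origin terminal.
FOB price = 238890.91 + 1146.16 + 248.95 + 167.39 = 240453.41

FOB price: USD 240453.41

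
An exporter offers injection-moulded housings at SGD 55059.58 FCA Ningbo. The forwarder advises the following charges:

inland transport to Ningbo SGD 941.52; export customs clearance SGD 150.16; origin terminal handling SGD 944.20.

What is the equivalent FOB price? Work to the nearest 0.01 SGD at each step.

FOB price: SGD 56003.78

Not relevant to the conversion: export clearance, inland to port — on the seller under both FCA and FOB; already in the FCA price and stays in the FOB price.
From FCA to FOB, the seller additionally bears: origin terminal.
FOB price = 55059.58 + 944.20 = 56003.78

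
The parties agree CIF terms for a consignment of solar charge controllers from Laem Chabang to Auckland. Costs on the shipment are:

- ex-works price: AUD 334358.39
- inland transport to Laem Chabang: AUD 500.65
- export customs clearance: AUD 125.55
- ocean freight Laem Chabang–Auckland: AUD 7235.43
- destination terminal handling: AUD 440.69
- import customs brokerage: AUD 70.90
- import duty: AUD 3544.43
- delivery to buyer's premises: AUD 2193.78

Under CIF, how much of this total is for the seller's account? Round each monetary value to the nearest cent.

CIF: the seller pays costs through ocean freight and marine insurance to the destination port.
Seller's account: goods 334358.39 + inland to port 500.65 + export clearance 125.55 + freight 7235.43 = 342220.02
Buyer's account: destination terminal 440.69 + brokerage 70.90 + duty 3544.43 + delivery 2193.78 = 6249.80

Seller's account: AUD 342220.02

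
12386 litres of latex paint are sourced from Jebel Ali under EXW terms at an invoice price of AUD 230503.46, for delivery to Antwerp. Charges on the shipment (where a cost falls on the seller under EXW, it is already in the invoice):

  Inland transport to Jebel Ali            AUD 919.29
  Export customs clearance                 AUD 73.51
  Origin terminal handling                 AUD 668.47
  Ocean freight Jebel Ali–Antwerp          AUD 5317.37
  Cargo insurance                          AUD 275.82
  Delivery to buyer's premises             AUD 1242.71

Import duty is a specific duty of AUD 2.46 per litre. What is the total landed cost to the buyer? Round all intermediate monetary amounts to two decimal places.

Total landed cost: AUD 269470.19

EXW: the seller makes goods available at their premises; the buyer bears all onward costs.
CIF value = EXW price + inland to port + export clearance + origin terminal + freight + insurance = 230503.46 + 919.29 + 73.51 + 668.47 + 5317.37 + 275.82 = 237757.92
Import duty = 12386 × 2.46 = 30469.56
Buyer bears: inland to port 919.29 + export clearance 73.51 + origin terminal 668.47 + freight 5317.37 + insurance 275.82 + delivery 1242.71 + duty 30469.56 = 38966.73
Landed cost = invoice 230503.46 + 38966.73 = 269470.19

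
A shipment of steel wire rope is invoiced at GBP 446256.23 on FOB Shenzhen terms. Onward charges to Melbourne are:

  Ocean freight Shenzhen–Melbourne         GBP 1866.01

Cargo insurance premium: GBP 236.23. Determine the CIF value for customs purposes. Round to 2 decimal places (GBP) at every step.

CIF = FOB price + freight + insurance
CIF = 446256.23 + 1866.01 + 236.23 = 448358.47

CIF value: GBP 448358.47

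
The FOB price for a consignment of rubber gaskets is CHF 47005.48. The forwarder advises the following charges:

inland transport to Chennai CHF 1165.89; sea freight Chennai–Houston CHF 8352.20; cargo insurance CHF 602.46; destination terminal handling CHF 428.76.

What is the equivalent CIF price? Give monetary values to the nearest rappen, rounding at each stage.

Not relevant to the conversion: inland to port — on the seller under both FOB and CIF; already in the FOB price and stays in the CIF price. destination terminal — on the buyer under both terms; not part of either seller's price.
From FOB to CIF, the seller additionally bears: freight, insurance.
CIF price = 47005.48 + 8352.20 + 602.46 = 55960.14

CIF price: CHF 55960.14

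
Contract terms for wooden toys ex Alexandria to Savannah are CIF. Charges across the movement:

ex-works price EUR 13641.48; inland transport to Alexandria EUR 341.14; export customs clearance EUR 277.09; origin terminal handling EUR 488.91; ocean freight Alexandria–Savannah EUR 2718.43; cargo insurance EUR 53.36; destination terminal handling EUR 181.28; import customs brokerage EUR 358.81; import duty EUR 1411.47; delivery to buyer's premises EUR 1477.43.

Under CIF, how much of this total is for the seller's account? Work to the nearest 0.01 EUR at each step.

CIF: the seller pays costs through ocean freight and marine insurance to the destination port.
Seller's account: goods 13641.48 + inland to port 341.14 + export clearance 277.09 + origin terminal 488.91 + freight 2718.43 + insurance 53.36 = 17520.41
Buyer's account: destination terminal 181.28 + brokerage 358.81 + duty 1411.47 + delivery 1477.43 = 3428.99

Seller's account: EUR 17520.41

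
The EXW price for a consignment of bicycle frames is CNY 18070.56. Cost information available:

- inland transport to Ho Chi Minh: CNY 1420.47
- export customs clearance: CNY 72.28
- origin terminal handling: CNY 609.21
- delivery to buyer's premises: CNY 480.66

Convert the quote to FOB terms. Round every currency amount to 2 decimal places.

Not relevant to the conversion: delivery — on the buyer under both terms; not part of either seller's price.
From EXW to FOB, the seller additionally bears: inland to port, export clearance, origin terminal.
FOB price = 18070.56 + 1420.47 + 72.28 + 609.21 = 20172.52

FOB price: CNY 20172.52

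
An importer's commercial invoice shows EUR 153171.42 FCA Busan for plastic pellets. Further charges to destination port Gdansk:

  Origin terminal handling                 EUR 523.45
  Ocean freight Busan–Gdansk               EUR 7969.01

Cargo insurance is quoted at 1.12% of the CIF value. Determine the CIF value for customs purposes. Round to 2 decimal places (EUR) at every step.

CIF value: EUR 163495.02

Let C be the CIF value. C = FCA price + pre-shipment costs + freight + 1.12% × C
C − 1.12% × C = 153171.42 + 523.45 + 7969.01
0.9888 × C = 161663.88
C = 161663.88 / 0.9888 = 163495.02
Insurance premium = 1.12% × 163495.02 = 1831.14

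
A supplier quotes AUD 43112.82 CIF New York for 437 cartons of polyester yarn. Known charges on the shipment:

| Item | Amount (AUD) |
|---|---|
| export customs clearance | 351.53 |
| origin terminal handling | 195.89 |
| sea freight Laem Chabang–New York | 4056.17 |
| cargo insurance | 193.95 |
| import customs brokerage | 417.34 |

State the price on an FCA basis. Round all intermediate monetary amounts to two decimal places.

FCA price: AUD 38666.81

Not relevant to the conversion: export clearance — on the seller under both CIF and FCA; already in the CIF price and stays in the FCA price. brokerage — on the buyer under both terms; not part of either seller's price.
From CIF to FCA, the seller no longer bears: origin terminal, freight, insurance.
FCA price = 43112.82 − 195.89 − 4056.17 − 193.95 = 38666.81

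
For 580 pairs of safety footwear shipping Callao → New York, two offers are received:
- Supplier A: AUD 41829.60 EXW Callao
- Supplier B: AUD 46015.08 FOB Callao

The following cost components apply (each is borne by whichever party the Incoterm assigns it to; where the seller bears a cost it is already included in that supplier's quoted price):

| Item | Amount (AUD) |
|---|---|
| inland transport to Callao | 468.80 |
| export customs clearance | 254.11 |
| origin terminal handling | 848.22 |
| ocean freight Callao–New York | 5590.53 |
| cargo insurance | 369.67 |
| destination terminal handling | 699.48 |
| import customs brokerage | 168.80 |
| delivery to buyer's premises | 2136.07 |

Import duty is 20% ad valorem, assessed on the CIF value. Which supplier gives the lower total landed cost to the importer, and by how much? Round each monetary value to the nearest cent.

Supplier A (EXW):
CIF value = EXW price + inland to port + export clearance + origin terminal + freight + insurance = 41829.60 + 468.80 + 254.11 + 848.22 + 5590.53 + 369.67 = 49360.93
Import duty = 49360.93 × 20% = 9872.19
Buyer bears (A): 468.80 + 254.11 + 848.22 + 5590.53 + 369.67 + 699.48 + 168.80 + 2136.07 = 10535.68
Landed cost (A) = invoice 41829.60 + 10535.68 + duty 9872.19 = 62237.47
Supplier B (FOB):
CIF value = FOB price + freight + insurance = 46015.08 + 5590.53 + 369.67 = 51975.28
Import duty = 51975.28 × 20% = 10395.06
Buyer bears (B): 5590.53 + 369.67 + 699.48 + 168.80 + 2136.07 = 8964.55
Landed cost (B) = invoice 46015.08 + 8964.55 + duty 10395.06 = 65374.69
Difference = |62237.47 − 65374.69| = 3137.22

Supplier A is cheaper by AUD 3137.22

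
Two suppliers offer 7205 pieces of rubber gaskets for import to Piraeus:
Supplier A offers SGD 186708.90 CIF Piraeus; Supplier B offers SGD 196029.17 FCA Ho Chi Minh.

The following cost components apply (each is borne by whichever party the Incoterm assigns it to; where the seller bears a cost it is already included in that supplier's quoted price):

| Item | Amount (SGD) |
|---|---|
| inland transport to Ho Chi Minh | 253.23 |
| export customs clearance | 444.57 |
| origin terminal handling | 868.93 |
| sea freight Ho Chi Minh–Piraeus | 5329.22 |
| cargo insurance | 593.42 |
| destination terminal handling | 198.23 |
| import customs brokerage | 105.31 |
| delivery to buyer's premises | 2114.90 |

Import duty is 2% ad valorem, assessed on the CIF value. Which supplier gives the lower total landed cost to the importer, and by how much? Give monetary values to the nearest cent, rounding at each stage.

Supplier A (CIF):
The CIF price already equals the CIF value: 186708.90
Import duty = 186708.90 × 2% = 3734.18
Buyer bears (A): 198.23 + 105.31 + 2114.90 = 2418.44
Landed cost (A) = invoice 186708.90 + 2418.44 + duty 3734.18 = 192861.52
Supplier B (FCA):
CIF value = FCA price + origin terminal + freight + insurance = 196029.17 + 868.93 + 5329.22 + 593.42 = 202820.74
Import duty = 202820.74 × 2% = 4056.41
Buyer bears (B): 868.93 + 5329.22 + 593.42 + 198.23 + 105.31 + 2114.90 = 9210.01
Landed cost (B) = invoice 196029.17 + 9210.01 + duty 4056.41 = 209295.59
Difference = |192861.52 − 209295.59| = 16434.07

Supplier A is cheaper by SGD 16434.07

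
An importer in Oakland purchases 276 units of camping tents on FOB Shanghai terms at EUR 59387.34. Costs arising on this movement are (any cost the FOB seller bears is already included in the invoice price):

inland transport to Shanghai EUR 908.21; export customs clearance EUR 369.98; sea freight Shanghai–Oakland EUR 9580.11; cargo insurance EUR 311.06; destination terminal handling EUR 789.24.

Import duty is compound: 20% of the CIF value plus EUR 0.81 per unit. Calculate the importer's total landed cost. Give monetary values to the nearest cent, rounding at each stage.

FOB: the seller bears costs until goods are on board at the origin port; the buyer bears freight, insurance and all costs thereafter.
Already in the invoice (seller's account under FOB): inland to port, export clearance — exclude.
CIF value = FOB price + freight + insurance = 59387.34 + 9580.11 + 311.06 = 69278.51
Ad valorem component: 69278.51 × 20% = 13855.70
Specific component: 276 × 0.81 = 223.56
Import duty = 13855.70 + 223.56 = 14079.26
Buyer bears: freight 9580.11 + insurance 311.06 + destination terminal 789.24 + duty 14079.26 = 24759.67
Landed cost = invoice 59387.34 + 24759.67 = 84147.01

Total landed cost: EUR 84147.01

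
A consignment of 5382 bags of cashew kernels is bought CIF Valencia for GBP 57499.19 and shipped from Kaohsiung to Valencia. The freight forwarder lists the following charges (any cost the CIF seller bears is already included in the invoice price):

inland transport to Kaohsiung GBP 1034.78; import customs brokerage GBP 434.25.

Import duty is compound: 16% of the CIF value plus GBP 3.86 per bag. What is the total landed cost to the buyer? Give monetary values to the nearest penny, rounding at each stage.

CIF: the seller pays costs through ocean freight and marine insurance to the destination port.
Already in the invoice (seller's account under CIF): inland to port — exclude.
The CIF price already equals the CIF value: 57499.19
Ad valorem component: 57499.19 × 16% = 9199.87
Specific component: 5382 × 3.86 = 20774.52
Import duty = 9199.87 + 20774.52 = 29974.39
Buyer bears: brokerage 434.25 + duty 29974.39 = 30408.64
Landed cost = invoice 57499.19 + 30408.64 = 87907.83

Total landed cost: GBP 87907.83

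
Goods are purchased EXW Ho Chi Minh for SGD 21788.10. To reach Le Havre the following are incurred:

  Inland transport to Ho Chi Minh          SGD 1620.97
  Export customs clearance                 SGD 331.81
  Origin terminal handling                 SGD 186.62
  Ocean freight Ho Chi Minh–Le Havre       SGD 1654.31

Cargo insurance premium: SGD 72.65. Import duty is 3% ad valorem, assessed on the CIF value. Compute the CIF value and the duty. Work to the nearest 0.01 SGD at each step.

CIF value: SGD 25654.46; import duty: SGD 769.63

CIF = EXW price + pre-shipment costs + freight + insurance
CIF = 21788.10 + 1620.97 + 331.81 + 186.62 + 1654.31 + 72.65 = 25654.46
Import duty = 25654.46 × 3% = 769.63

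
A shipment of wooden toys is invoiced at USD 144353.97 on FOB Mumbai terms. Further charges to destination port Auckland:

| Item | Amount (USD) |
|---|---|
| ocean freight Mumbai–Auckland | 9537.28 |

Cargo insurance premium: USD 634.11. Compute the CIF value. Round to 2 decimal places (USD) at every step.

CIF = FOB price + freight + insurance
CIF = 144353.97 + 9537.28 + 634.11 = 154525.36

CIF value: USD 154525.36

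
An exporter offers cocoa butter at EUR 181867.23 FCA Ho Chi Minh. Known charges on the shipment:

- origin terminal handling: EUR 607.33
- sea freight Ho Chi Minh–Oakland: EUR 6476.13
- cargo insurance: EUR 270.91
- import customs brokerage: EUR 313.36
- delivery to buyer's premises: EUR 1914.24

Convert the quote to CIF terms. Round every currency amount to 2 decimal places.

Not relevant to the conversion: brokerage, delivery — on the buyer under both terms; not part of either seller's price.
From FCA to CIF, the seller additionally bears: origin terminal, freight, insurance.
CIF price = 181867.23 + 607.33 + 6476.13 + 270.91 = 189221.60

CIF price: EUR 189221.60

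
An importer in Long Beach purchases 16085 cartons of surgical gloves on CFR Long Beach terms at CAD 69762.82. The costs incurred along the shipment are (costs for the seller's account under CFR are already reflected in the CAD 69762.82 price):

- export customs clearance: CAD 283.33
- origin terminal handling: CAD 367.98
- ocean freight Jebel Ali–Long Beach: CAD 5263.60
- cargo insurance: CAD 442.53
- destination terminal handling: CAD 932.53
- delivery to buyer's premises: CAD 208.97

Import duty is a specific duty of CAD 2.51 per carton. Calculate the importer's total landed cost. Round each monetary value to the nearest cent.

CFR: the seller pays costs through ocean freight to the destination port, but not insurance.
Already in the invoice (seller's account under CFR): export clearance, origin terminal, freight — exclude.
CIF value = CFR price + insurance = 69762.82 + 442.53 = 70205.35
Import duty = 16085 × 2.51 = 40373.35
Buyer bears: insurance 442.53 + destination terminal 932.53 + delivery 208.97 + duty 40373.35 = 41957.38
Landed cost = invoice 69762.82 + 41957.38 = 111720.20

Total landed cost: CAD 111720.20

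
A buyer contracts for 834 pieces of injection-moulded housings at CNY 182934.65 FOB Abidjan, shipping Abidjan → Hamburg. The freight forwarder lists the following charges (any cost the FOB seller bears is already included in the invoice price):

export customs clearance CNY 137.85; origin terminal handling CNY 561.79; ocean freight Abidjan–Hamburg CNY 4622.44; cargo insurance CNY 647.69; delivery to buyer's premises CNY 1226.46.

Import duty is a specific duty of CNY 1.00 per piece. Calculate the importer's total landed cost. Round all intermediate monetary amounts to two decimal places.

Total landed cost: CNY 190265.24

FOB: the seller bears costs until goods are on board at the origin port; the buyer bears freight, insurance and all costs thereafter.
Already in the invoice (seller's account under FOB): export clearance, origin terminal — exclude.
CIF value = FOB price + freight + insurance = 182934.65 + 4622.44 + 647.69 = 188204.78
Import duty = 834 × 1.00 = 834.00
Buyer bears: freight 4622.44 + insurance 647.69 + delivery 1226.46 + duty 834.00 = 7330.59
Landed cost = invoice 182934.65 + 7330.59 = 190265.24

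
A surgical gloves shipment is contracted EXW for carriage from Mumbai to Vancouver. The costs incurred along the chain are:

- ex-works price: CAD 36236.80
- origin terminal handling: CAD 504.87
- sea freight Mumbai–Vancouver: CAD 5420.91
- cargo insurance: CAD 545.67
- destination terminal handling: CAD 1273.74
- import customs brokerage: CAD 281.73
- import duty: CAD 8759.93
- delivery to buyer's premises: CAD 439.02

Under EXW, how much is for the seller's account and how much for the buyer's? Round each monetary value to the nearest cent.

Seller: CAD 36236.80; buyer: CAD 17225.87

EXW: the seller makes goods available at their premises; the buyer bears all onward costs.
Seller's account: goods 36236.80 = 36236.80
Buyer's account: origin terminal 504.87 + freight 5420.91 + insurance 545.67 + destination terminal 1273.74 + brokerage 281.73 + duty 8759.93 + delivery 439.02 = 17225.87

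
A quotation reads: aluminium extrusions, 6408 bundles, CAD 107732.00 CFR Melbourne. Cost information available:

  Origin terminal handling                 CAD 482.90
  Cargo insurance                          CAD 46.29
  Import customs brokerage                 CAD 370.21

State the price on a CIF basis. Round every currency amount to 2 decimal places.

CIF price: CAD 107778.29

Not relevant to the conversion: origin terminal — on the seller under both CFR and CIF; already in the CFR price and stays in the CIF price. brokerage — on the buyer under both terms; not part of either seller's price.
From CFR to CIF, the seller additionally bears: insurance.
CIF price = 107732.00 + 46.29 = 107778.29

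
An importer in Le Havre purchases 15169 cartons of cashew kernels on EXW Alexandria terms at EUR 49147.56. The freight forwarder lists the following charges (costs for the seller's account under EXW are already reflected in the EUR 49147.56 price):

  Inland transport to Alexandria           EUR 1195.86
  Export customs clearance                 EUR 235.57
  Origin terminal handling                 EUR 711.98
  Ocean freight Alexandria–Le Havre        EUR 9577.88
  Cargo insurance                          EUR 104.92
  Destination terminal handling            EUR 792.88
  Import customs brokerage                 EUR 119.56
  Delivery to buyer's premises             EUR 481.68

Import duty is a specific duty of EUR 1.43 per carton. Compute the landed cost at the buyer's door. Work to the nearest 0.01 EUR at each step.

EXW: the seller makes goods available at their premises; the buyer bears all onward costs.
CIF value = EXW price + inland to port + export clearance + origin terminal + freight + insurance = 49147.56 + 1195.86 + 235.57 + 711.98 + 9577.88 + 104.92 = 60973.77
Import duty = 15169 × 1.43 = 21691.67
Buyer bears: inland to port 1195.86 + export clearance 235.57 + origin terminal 711.98 + freight 9577.88 + insurance 104.92 + destination terminal 792.88 + brokerage 119.56 + delivery 481.68 + duty 21691.67 = 34912.00
Landed cost = invoice 49147.56 + 34912.00 = 84059.56

Total landed cost: EUR 84059.56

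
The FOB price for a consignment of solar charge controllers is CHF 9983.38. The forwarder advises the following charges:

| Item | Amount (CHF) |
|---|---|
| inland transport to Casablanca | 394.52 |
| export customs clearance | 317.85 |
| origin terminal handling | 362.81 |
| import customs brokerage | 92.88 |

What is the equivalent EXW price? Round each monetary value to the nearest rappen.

Not relevant to the conversion: brokerage — on the buyer under both terms; not part of either seller's price.
From FOB to EXW, the seller no longer bears: inland to port, export clearance, origin terminal.
EXW price = 9983.38 − 394.52 − 317.85 − 362.81 = 8908.20

EXW price: CHF 8908.20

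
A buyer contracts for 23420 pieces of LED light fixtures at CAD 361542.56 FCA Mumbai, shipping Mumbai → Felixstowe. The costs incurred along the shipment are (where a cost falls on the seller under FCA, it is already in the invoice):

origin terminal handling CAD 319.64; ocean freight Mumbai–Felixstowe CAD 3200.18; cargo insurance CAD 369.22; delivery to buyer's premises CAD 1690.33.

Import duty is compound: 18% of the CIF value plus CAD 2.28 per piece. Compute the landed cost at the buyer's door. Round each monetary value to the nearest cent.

FCA: the seller delivers export-cleared goods to the carrier; the buyer bears costs from that point.
CIF value = FCA price + origin terminal + freight + insurance = 361542.56 + 319.64 + 3200.18 + 369.22 = 365431.60
Ad valorem component: 365431.60 × 18% = 65777.69
Specific component: 23420 × 2.28 = 53397.60
Import duty = 65777.69 + 53397.60 = 119175.29
Buyer bears: origin terminal 319.64 + freight 3200.18 + insurance 369.22 + delivery 1690.33 + duty 119175.29 = 124754.66
Landed cost = invoice 361542.56 + 124754.66 = 486297.22

Total landed cost: CAD 486297.22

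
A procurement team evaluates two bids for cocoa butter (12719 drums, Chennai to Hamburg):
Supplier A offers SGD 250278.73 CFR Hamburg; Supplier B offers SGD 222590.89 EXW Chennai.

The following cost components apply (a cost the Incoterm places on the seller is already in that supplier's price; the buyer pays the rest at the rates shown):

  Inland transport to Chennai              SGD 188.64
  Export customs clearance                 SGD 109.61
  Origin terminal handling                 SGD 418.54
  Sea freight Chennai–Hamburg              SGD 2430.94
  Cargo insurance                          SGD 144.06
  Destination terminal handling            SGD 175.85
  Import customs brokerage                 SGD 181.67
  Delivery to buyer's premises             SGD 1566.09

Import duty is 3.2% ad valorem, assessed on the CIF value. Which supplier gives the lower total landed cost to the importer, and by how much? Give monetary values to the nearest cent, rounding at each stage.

Supplier A (CFR):
CIF value = CFR price + insurance = 250278.73 + 144.06 = 250422.79
Import duty = 250422.79 × 3.2% = 8013.53
Buyer bears (A): 144.06 + 175.85 + 181.67 + 1566.09 = 2067.67
Landed cost (A) = invoice 250278.73 + 2067.67 + duty 8013.53 = 260359.93
Supplier B (EXW):
CIF value = EXW price + inland to port + export clearance + origin terminal + freight + insurance = 222590.89 + 188.64 + 109.61 + 418.54 + 2430.94 + 144.06 = 225882.68
Import duty = 225882.68 × 3.2% = 7228.25
Buyer bears (B): 188.64 + 109.61 + 418.54 + 2430.94 + 144.06 + 175.85 + 181.67 + 1566.09 = 5215.40
Landed cost (B) = invoice 222590.89 + 5215.40 + duty 7228.25 = 235034.54
Difference = |260359.93 − 235034.54| = 25325.39

Supplier B is cheaper by SGD 25325.39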